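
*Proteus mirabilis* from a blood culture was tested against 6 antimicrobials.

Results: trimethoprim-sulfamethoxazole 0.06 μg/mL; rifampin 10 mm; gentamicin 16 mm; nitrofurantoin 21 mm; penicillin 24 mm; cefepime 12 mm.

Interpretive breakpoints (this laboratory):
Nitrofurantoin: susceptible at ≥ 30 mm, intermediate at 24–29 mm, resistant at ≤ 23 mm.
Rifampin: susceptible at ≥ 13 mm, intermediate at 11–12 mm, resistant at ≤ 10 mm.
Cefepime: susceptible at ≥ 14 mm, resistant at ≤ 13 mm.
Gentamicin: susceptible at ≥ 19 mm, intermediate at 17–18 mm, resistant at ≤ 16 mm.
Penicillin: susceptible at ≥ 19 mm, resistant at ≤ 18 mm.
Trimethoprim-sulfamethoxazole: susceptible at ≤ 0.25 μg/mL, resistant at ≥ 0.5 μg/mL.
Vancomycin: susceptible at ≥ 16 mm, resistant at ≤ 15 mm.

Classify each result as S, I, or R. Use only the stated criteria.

S, R, R, R, S, R

Trimethoprim-sulfamethoxazole: 0.06 μg/mL is ≤ 0.25 μg/mL ⇒ Susceptible
Rifampin (10 mm) ≤ 10 mm → resistant
Gentamicin 16 mm: ≤ 16 mm — Resistant
Nitrofurantoin (21 mm) ≤ 23 mm — Resistant
Penicillin (24 mm) ≥ 19 mm → Susceptible
Cefepime 12 mm: ≤ 13 mm — resistant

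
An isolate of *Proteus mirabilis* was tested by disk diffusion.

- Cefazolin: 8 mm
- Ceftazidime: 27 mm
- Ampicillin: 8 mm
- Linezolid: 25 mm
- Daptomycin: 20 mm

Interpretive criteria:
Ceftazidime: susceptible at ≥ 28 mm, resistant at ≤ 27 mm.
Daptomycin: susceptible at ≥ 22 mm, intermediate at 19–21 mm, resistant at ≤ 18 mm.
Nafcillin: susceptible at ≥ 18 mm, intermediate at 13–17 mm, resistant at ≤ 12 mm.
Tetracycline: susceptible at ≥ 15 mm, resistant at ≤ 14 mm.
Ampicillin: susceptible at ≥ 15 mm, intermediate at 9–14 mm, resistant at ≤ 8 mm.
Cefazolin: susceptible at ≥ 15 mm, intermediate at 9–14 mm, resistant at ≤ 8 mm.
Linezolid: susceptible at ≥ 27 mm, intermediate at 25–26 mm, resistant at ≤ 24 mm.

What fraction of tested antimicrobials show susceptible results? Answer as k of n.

Cefazolin: 8 mm is ≤ 8 mm → R
Ceftazidime: 27 mm is ≤ 27 mm ⇒ Resistant
Ampicillin (8 mm) ≤ 8 mm → Resistant
Linezolid 25 mm: in 25–26 mm — Intermediate
Daptomycin (20 mm) in 19–21 mm — I
Susceptible: 0/5

0 of 5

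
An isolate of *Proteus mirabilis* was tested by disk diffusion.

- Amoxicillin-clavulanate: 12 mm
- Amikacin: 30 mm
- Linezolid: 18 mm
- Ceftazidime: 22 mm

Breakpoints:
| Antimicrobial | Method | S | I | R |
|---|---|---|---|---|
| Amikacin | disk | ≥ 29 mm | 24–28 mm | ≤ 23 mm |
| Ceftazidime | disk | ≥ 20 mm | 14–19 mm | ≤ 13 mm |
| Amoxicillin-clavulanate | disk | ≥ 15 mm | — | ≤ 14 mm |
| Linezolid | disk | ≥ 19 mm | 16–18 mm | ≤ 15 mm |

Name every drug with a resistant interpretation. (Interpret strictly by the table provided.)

amoxicillin-clavulanate

Amoxicillin-clavulanate 12 mm: ≤ 14 mm ⇒ resistant
Amikacin: 30 mm is ≥ 29 mm — susceptible
Linezolid: 18 mm is in 16–18 mm ⇒ I
Ceftazidime: 22 mm is ≥ 20 mm → S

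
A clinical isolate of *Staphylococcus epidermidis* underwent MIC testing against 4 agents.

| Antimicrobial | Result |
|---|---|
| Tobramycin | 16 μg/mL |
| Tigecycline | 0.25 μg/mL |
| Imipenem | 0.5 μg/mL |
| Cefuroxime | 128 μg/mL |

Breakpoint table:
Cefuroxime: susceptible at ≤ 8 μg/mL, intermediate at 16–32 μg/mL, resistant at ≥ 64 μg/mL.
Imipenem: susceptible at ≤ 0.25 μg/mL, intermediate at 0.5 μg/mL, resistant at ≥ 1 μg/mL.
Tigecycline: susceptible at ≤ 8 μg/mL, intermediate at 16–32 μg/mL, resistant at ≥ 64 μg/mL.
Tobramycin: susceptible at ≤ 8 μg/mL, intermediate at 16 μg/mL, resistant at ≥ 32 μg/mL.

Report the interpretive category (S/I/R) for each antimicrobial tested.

Tobramycin 16 μg/mL: = 16 μg/mL ⇒ intermediate
Tigecycline 0.25 μg/mL: ≤ 8 μg/mL — susceptible
Imipenem 0.5 μg/mL: = 0.5 μg/mL — I
Cefuroxime (128 μg/mL) ≥ 64 μg/mL ⇒ Resistant

I, S, I, R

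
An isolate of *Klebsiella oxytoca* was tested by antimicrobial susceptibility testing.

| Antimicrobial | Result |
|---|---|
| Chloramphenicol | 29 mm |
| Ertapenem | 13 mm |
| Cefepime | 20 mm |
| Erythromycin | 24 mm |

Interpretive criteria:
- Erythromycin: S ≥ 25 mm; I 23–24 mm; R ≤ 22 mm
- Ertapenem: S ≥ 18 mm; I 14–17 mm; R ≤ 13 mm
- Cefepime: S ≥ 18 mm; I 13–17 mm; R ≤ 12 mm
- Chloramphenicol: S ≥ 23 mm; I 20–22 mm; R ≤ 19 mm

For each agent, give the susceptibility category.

Chloramphenicol: 29 mm is ≥ 23 mm — susceptible
Ertapenem: 13 mm is ≤ 13 mm → Resistant
Cefepime (20 mm) ≥ 18 mm — Susceptible
Erythromycin (24 mm) in 23–24 mm — Intermediate

S, R, S, I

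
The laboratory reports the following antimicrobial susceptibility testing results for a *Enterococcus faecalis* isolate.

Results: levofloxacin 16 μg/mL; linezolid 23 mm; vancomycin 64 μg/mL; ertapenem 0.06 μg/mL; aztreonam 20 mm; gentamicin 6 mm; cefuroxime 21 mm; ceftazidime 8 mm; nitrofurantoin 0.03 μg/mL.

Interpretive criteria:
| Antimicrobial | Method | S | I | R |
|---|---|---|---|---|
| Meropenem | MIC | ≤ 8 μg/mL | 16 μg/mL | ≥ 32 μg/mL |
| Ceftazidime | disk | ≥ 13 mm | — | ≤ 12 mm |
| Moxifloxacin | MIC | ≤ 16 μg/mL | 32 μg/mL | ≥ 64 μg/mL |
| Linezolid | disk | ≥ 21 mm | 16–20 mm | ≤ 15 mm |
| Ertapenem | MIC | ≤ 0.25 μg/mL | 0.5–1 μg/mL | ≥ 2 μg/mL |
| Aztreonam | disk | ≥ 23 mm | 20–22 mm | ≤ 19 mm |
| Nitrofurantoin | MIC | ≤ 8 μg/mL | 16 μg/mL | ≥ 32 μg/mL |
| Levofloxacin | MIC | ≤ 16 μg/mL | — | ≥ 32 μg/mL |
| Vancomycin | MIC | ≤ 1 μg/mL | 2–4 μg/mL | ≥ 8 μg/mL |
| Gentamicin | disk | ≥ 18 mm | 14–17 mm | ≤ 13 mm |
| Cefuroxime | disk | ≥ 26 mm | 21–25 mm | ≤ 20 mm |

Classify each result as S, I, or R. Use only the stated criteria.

Levofloxacin: 16 μg/mL is ≤ 16 μg/mL — susceptible
Linezolid: 23 mm is ≥ 21 mm → susceptible
Vancomycin: 64 μg/mL is ≥ 8 μg/mL — resistant
Ertapenem: 0.06 μg/mL is ≤ 0.25 μg/mL ⇒ susceptible
Aztreonam 20 mm: in 20–22 mm ⇒ I
Gentamicin: 6 mm is ≤ 13 mm — R
Cefuroxime 21 mm: in 21–25 mm → Intermediate
Ceftazidime: 8 mm is ≤ 12 mm ⇒ R
Nitrofurantoin: 0.03 μg/mL is ≤ 8 μg/mL ⇒ Susceptible

S, S, R, S, I, R, I, R, S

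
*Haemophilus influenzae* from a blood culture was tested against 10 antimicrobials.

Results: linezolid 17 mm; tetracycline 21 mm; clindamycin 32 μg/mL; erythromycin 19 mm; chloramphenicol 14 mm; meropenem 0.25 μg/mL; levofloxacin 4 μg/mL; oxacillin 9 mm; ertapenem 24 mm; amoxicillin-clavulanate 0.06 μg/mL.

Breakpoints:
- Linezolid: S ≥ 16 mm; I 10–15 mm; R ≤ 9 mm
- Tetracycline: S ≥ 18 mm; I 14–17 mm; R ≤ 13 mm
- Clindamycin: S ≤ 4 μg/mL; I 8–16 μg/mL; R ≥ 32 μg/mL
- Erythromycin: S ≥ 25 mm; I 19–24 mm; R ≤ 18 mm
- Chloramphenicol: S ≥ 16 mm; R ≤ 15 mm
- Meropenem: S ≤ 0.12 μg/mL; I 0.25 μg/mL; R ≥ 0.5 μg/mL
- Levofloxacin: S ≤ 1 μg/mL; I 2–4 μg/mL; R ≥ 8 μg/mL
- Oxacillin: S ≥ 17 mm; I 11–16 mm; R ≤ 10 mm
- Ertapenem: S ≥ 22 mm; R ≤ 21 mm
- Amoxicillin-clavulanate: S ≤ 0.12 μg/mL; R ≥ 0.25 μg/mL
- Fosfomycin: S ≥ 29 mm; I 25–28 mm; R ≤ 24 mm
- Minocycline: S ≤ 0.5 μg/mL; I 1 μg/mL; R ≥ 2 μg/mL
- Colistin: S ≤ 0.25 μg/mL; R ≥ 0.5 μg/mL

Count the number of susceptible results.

4

Linezolid: 17 mm is ≥ 16 mm ⇒ S
Tetracycline: 21 mm is ≥ 18 mm — S
Clindamycin: 32 μg/mL is ≥ 32 μg/mL ⇒ R
Erythromycin 19 mm: in 19–24 mm — intermediate
Chloramphenicol 14 mm: ≤ 15 mm ⇒ R
Meropenem: 0.25 μg/mL is = 0.25 μg/mL ⇒ Intermediate
Levofloxacin 4 μg/mL: in 2–4 μg/mL → I
Oxacillin (9 mm) ≤ 10 mm ⇒ R
Ertapenem: 24 mm is ≥ 22 mm ⇒ S
Amoxicillin-clavulanate: 0.06 μg/mL is ≤ 0.12 μg/mL ⇒ S
Susceptible: 4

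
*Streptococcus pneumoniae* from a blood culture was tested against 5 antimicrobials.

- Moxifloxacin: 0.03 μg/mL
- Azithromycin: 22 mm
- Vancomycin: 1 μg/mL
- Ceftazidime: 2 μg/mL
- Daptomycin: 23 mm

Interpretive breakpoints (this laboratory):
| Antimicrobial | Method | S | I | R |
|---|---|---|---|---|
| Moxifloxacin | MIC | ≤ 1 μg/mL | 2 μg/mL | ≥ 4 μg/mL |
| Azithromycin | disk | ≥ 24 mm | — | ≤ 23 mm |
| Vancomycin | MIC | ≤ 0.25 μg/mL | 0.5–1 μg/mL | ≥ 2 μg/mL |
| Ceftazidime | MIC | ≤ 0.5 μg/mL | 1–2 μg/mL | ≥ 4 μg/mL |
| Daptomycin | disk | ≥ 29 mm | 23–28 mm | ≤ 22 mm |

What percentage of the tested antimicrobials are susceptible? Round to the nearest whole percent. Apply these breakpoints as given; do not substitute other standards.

20%

Moxifloxacin: 0.03 μg/mL is ≤ 1 μg/mL ⇒ susceptible
Azithromycin: 22 mm is ≤ 23 mm → Resistant
Vancomycin (1 μg/mL) in 0.5–1 μg/mL → Intermediate
Ceftazidime: 2 μg/mL is in 1–2 μg/mL → Intermediate
Daptomycin (23 mm) in 23–28 mm — intermediate
Susceptible: 1/5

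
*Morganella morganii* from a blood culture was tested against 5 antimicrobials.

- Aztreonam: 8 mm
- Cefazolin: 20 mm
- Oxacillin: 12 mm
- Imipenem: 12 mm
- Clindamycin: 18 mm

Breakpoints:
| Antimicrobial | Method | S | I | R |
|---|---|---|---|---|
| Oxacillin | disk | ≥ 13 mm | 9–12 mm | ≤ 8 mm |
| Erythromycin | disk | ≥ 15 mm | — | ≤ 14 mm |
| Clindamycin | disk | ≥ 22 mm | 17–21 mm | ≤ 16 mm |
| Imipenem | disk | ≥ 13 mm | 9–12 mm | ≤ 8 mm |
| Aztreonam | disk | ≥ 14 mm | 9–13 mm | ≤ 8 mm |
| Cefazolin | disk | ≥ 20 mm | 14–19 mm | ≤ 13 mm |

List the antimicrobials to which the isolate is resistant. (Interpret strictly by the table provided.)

aztreonam

Aztreonam: 8 mm is ≤ 8 mm ⇒ resistant
Cefazolin (20 mm) ≥ 20 mm — susceptible
Oxacillin: 12 mm is in 9–12 mm → Intermediate
Imipenem 12 mm: in 9–12 mm — Intermediate
Clindamycin 18 mm: in 17–21 mm → I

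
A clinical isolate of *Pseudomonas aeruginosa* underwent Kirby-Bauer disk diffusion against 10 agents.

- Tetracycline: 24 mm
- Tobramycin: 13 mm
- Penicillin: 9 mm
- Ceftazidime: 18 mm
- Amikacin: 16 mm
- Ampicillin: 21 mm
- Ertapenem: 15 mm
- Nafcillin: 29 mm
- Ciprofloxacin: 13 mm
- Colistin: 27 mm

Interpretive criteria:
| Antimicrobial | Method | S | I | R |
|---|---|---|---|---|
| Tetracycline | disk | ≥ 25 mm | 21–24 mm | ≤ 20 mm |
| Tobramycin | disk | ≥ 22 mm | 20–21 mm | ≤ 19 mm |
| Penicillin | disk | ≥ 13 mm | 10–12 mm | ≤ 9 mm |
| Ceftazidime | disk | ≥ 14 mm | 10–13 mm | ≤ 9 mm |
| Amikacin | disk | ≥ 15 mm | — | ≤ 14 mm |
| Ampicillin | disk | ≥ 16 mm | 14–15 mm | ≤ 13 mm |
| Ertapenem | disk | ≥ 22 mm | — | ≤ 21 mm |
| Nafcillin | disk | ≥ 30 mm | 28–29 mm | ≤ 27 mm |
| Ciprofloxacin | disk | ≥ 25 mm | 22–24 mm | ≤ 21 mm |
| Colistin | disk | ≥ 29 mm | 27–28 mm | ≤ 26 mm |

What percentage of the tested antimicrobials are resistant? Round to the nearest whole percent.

Tetracycline 24 mm: in 21–24 mm → Intermediate
Tobramycin: 13 mm is ≤ 19 mm — Resistant
Penicillin: 9 mm is ≤ 9 mm → Resistant
Ceftazidime (18 mm) ≥ 14 mm ⇒ S
Amikacin: 16 mm is ≥ 15 mm → susceptible
Ampicillin: 21 mm is ≥ 16 mm → susceptible
Ertapenem 15 mm: ≤ 21 mm ⇒ resistant
Nafcillin (29 mm) in 28–29 mm — I
Ciprofloxacin 13 mm: ≤ 21 mm ⇒ resistant
Colistin 27 mm: in 27–28 mm — Intermediate
Resistant: 4/10

40%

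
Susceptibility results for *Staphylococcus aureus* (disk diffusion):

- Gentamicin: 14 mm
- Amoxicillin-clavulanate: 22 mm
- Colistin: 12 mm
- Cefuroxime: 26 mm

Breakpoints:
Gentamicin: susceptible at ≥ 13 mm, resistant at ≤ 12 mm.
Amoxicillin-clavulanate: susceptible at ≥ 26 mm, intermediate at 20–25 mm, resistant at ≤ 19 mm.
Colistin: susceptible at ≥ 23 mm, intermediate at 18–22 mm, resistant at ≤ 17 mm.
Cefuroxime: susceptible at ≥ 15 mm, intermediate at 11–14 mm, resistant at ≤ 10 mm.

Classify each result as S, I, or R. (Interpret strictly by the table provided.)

S, I, R, S

Gentamicin (14 mm) ≥ 13 mm → S
Amoxicillin-clavulanate (22 mm) in 20–25 mm ⇒ intermediate
Colistin (12 mm) ≤ 17 mm → Resistant
Cefuroxime (26 mm) ≥ 15 mm → S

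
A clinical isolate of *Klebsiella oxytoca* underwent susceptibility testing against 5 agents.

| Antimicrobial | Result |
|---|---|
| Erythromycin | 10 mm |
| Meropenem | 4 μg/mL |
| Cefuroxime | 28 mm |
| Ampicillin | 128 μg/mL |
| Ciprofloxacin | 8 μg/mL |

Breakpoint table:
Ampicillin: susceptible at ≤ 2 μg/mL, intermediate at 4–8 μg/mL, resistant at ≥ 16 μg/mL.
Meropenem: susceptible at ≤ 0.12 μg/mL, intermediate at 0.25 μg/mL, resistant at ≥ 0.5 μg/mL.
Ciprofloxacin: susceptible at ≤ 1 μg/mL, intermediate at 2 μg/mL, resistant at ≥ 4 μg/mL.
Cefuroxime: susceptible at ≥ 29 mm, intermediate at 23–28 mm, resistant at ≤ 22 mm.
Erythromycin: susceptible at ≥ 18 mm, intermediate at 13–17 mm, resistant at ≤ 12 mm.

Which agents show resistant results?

erythromycin, meropenem, ampicillin, ciprofloxacin

Erythromycin 10 mm: ≤ 12 mm → R
Meropenem: 4 μg/mL is ≥ 0.5 μg/mL — R
Cefuroxime (28 mm) in 23–28 mm — Intermediate
Ampicillin 128 μg/mL: ≥ 16 μg/mL ⇒ R
Ciprofloxacin 8 μg/mL: ≥ 4 μg/mL → resistant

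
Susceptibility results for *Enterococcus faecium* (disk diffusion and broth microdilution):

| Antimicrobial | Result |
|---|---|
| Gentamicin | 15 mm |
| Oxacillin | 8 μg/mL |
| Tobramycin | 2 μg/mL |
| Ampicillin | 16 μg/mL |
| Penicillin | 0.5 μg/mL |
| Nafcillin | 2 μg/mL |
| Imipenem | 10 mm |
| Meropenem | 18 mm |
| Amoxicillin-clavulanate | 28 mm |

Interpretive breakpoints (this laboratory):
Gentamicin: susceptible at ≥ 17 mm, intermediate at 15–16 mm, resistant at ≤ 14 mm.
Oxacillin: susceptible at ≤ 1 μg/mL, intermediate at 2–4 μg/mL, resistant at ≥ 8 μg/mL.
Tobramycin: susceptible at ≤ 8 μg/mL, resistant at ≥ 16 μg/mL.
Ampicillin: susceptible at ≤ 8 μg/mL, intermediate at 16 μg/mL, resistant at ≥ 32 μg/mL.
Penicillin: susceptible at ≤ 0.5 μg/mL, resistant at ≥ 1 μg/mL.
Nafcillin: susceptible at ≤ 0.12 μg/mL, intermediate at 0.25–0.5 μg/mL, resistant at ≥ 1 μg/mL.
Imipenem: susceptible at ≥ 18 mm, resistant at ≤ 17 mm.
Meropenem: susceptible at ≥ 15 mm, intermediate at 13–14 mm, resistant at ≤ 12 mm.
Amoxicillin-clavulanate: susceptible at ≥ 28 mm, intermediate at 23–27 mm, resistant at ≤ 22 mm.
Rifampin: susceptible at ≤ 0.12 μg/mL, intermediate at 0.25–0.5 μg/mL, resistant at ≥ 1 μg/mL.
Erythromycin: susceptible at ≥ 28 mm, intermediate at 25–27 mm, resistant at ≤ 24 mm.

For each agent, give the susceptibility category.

Gentamicin (15 mm) in 15–16 mm ⇒ Intermediate
Oxacillin: 8 μg/mL is ≥ 8 μg/mL — R
Tobramycin 2 μg/mL: ≤ 8 μg/mL ⇒ S
Ampicillin (16 μg/mL) = 16 μg/mL ⇒ I
Penicillin: 0.5 μg/mL is ≤ 0.5 μg/mL → susceptible
Nafcillin: 2 μg/mL is ≥ 1 μg/mL → resistant
Imipenem: 10 mm is ≤ 17 mm — Resistant
Meropenem: 18 mm is ≥ 15 mm — Susceptible
Amoxicillin-clavulanate: 28 mm is ≥ 28 mm ⇒ Susceptible

I, R, S, I, S, R, R, S, S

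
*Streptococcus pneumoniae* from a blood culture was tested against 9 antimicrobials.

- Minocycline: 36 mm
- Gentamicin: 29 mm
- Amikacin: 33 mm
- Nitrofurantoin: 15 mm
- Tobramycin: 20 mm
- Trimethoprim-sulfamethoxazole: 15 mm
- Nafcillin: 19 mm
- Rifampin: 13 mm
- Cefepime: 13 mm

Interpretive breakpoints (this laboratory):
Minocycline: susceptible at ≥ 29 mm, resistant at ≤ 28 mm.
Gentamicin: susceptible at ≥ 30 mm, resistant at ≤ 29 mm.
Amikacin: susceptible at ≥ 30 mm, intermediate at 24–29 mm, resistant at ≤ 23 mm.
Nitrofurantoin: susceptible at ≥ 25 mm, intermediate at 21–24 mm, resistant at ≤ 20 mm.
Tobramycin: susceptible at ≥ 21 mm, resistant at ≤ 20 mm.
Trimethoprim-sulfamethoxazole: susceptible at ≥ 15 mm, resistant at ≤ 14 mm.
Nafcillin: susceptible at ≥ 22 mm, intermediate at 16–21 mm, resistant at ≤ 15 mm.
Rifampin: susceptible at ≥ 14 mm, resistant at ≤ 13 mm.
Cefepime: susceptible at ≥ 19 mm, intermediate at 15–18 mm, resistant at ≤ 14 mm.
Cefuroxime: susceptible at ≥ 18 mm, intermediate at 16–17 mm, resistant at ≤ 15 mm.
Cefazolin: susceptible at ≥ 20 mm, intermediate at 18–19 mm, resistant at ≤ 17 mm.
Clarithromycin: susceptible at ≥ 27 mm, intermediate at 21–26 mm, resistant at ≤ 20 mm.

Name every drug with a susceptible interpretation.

Minocycline (36 mm) ≥ 29 mm — susceptible
Gentamicin: 29 mm is ≤ 29 mm → resistant
Amikacin (33 mm) ≥ 30 mm → S
Nitrofurantoin 15 mm: ≤ 20 mm — Resistant
Tobramycin: 20 mm is ≤ 20 mm → R
Trimethoprim-sulfamethoxazole: 15 mm is ≥ 15 mm → Susceptible
Nafcillin 19 mm: in 16–21 mm ⇒ I
Rifampin (13 mm) ≤ 13 mm — resistant
Cefepime 13 mm: ≤ 14 mm ⇒ resistant

minocycline, amikacin, trimethoprim-sulfamethoxazole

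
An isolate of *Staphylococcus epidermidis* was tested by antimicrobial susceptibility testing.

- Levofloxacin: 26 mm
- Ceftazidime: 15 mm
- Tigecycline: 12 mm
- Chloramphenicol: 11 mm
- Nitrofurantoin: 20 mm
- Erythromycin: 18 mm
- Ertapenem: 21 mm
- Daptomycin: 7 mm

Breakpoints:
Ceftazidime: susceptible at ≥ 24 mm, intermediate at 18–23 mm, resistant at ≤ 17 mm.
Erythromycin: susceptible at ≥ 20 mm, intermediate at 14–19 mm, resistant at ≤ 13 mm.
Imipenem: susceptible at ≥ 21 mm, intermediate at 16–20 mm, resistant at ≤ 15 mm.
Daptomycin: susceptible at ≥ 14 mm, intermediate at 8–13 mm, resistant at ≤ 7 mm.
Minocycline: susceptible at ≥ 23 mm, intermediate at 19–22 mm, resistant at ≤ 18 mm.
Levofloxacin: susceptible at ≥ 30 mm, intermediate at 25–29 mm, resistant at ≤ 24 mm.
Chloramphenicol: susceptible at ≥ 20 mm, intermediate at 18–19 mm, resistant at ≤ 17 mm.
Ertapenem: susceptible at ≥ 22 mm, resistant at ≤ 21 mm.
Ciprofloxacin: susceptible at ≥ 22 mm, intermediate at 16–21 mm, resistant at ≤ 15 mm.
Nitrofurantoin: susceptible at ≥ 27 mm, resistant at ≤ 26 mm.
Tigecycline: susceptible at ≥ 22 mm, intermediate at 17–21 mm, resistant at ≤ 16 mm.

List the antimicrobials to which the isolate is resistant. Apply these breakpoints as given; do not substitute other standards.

ceftazidime, tigecycline, chloramphenicol, nitrofurantoin, ertapenem, daptomycin

Levofloxacin: 26 mm is in 25–29 mm → I
Ceftazidime: 15 mm is ≤ 17 mm → R
Tigecycline (12 mm) ≤ 16 mm — resistant
Chloramphenicol 11 mm: ≤ 17 mm → Resistant
Nitrofurantoin 20 mm: ≤ 26 mm → resistant
Erythromycin 18 mm: in 14–19 mm → Intermediate
Ertapenem (21 mm) ≤ 21 mm ⇒ Resistant
Daptomycin: 7 mm is ≤ 7 mm — resistant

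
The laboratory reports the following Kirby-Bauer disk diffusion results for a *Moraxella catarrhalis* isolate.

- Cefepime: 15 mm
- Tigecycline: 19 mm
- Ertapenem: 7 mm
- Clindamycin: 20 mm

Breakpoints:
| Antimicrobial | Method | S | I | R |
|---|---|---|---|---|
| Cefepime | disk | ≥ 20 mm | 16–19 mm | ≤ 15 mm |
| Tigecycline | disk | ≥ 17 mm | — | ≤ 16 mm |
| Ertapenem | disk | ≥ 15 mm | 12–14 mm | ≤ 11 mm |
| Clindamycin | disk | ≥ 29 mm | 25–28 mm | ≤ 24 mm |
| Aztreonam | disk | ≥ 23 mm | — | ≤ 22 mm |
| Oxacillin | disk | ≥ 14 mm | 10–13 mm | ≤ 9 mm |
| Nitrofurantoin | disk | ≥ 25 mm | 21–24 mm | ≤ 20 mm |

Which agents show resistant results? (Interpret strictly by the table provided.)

cefepime, ertapenem, clindamycin

Cefepime (15 mm) ≤ 15 mm → resistant
Tigecycline (19 mm) ≥ 17 mm → S
Ertapenem: 7 mm is ≤ 11 mm — resistant
Clindamycin (20 mm) ≤ 24 mm — R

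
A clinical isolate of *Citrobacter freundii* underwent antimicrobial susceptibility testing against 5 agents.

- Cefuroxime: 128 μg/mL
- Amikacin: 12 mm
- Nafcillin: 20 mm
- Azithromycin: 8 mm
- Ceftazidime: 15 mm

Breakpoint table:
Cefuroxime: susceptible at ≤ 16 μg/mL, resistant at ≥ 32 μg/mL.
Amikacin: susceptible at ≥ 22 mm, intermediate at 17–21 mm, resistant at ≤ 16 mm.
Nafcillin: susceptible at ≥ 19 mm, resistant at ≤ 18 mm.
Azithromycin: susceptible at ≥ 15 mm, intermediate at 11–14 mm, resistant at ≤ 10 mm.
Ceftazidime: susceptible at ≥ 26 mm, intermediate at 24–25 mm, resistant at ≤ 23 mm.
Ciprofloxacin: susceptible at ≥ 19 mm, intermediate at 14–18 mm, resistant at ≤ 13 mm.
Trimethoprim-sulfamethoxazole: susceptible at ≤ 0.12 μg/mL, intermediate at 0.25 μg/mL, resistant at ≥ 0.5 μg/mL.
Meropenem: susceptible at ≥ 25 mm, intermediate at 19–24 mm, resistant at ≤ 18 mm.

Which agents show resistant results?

cefuroxime, amikacin, azithromycin, ceftazidime

Cefuroxime: 128 μg/mL is ≥ 32 μg/mL ⇒ Resistant
Amikacin 12 mm: ≤ 16 mm → R
Nafcillin: 20 mm is ≥ 19 mm → S
Azithromycin 8 mm: ≤ 10 mm → Resistant
Ceftazidime (15 mm) ≤ 23 mm — R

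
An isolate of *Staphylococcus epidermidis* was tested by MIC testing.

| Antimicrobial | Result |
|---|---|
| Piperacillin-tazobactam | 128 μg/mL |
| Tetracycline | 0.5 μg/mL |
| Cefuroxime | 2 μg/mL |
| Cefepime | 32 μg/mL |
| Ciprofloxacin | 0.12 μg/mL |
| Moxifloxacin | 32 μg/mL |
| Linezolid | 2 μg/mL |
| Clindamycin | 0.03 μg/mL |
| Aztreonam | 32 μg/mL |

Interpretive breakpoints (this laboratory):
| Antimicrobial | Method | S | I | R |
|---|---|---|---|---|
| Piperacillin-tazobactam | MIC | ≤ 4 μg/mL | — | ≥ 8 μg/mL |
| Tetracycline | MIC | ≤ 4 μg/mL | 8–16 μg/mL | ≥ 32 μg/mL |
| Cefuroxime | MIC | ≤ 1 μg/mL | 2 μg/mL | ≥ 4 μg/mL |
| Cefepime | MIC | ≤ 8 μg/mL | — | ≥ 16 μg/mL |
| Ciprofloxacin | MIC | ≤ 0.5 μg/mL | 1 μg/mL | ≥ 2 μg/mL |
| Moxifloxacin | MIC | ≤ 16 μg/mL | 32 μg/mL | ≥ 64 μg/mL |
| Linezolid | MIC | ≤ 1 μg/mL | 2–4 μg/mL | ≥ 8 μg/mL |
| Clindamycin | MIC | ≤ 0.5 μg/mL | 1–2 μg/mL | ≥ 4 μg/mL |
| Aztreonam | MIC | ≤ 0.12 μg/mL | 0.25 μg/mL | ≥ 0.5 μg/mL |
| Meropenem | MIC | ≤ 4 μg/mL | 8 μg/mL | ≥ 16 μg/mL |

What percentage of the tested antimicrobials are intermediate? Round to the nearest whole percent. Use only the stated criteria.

Piperacillin-tazobactam 128 μg/mL: ≥ 8 μg/mL — resistant
Tetracycline 0.5 μg/mL: ≤ 4 μg/mL — S
Cefuroxime 2 μg/mL: = 2 μg/mL ⇒ intermediate
Cefepime (32 μg/mL) ≥ 16 μg/mL — resistant
Ciprofloxacin: 0.12 μg/mL is ≤ 0.5 μg/mL ⇒ susceptible
Moxifloxacin (32 μg/mL) = 32 μg/mL ⇒ I
Linezolid: 2 μg/mL is in 2–4 μg/mL → I
Clindamycin 0.03 μg/mL: ≤ 0.5 μg/mL — susceptible
Aztreonam 32 μg/mL: ≥ 0.5 μg/mL — Resistant
Intermediate: 3/9

33%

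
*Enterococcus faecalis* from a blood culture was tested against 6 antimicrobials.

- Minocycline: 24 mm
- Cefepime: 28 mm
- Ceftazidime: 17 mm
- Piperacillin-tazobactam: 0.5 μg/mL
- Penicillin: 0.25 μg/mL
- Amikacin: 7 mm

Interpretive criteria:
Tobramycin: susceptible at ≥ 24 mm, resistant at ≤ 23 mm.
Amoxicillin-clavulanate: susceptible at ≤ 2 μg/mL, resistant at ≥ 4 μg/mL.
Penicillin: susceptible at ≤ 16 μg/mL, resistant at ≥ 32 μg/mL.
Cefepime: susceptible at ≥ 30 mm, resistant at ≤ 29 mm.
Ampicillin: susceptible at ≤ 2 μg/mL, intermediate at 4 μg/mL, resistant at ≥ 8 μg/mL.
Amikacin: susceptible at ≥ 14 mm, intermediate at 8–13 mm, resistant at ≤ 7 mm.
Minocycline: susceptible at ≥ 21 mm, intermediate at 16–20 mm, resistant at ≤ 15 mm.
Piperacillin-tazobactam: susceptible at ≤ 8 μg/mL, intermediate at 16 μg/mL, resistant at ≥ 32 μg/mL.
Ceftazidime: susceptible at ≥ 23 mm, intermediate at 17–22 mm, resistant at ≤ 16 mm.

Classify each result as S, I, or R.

S, R, I, S, S, R

Minocycline: 24 mm is ≥ 21 mm → susceptible
Cefepime (28 mm) ≤ 29 mm ⇒ resistant
Ceftazidime (17 mm) in 17–22 mm — I
Piperacillin-tazobactam (0.5 μg/mL) ≤ 8 μg/mL — susceptible
Penicillin 0.25 μg/mL: ≤ 16 μg/mL → susceptible
Amikacin (7 mm) ≤ 7 mm ⇒ resistant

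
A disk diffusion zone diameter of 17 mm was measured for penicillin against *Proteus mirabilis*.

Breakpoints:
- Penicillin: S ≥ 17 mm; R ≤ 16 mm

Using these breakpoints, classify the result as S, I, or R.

Susceptible

Penicillin: 17 mm is ≥ 17 mm — S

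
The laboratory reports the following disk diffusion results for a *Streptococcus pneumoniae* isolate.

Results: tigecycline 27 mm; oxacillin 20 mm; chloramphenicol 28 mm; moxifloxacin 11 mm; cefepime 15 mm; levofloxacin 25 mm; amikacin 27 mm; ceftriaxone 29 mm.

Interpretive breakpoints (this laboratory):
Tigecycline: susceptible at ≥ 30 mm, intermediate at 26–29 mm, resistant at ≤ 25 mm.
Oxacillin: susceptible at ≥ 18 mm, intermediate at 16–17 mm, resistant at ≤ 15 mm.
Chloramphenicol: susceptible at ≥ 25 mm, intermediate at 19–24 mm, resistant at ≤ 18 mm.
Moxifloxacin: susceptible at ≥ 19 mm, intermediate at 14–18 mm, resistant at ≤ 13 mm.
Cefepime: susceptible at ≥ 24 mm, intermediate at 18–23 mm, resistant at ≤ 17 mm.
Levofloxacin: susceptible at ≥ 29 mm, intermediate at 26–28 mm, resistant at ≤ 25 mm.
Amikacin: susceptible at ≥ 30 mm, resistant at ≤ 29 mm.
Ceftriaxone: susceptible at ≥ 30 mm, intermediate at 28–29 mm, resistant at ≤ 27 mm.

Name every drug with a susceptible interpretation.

oxacillin, chloramphenicol

Tigecycline: 27 mm is in 26–29 mm ⇒ I
Oxacillin 20 mm: ≥ 18 mm ⇒ S
Chloramphenicol (28 mm) ≥ 25 mm → S
Moxifloxacin: 11 mm is ≤ 13 mm → R
Cefepime (15 mm) ≤ 17 mm ⇒ resistant
Levofloxacin (25 mm) ≤ 25 mm — Resistant
Amikacin 27 mm: ≤ 29 mm ⇒ R
Ceftriaxone: 29 mm is in 28–29 mm → I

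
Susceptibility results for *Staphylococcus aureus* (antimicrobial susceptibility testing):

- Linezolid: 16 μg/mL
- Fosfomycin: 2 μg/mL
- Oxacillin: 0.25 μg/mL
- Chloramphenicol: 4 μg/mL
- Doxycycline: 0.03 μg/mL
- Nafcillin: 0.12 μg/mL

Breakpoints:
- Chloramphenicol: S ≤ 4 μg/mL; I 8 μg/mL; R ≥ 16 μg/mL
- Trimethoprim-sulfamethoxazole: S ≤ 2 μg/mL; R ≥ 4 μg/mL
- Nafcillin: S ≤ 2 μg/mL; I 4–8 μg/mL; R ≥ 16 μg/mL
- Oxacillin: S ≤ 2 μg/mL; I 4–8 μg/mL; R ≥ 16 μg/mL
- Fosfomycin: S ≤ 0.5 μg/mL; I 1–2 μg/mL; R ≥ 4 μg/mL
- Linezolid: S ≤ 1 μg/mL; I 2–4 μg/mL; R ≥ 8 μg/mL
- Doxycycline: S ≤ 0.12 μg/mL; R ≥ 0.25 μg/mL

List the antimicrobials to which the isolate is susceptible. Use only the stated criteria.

Linezolid: 16 μg/mL is ≥ 8 μg/mL ⇒ resistant
Fosfomycin (2 μg/mL) in 1–2 μg/mL ⇒ I
Oxacillin: 0.25 μg/mL is ≤ 2 μg/mL — Susceptible
Chloramphenicol (4 μg/mL) ≤ 4 μg/mL — S
Doxycycline 0.03 μg/mL: ≤ 0.12 μg/mL — susceptible
Nafcillin (0.12 μg/mL) ≤ 2 μg/mL — Susceptible

oxacillin, chloramphenicol, doxycycline, nafcillin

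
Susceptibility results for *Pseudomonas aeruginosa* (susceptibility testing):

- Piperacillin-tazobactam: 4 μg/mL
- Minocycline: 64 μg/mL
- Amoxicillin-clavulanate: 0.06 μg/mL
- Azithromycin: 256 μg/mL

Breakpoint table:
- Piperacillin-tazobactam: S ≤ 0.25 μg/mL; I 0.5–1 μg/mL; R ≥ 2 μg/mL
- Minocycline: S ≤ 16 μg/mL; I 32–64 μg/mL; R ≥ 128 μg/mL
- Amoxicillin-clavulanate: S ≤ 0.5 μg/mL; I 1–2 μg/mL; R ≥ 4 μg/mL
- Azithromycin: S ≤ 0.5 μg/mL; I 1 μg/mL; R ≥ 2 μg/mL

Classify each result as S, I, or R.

Piperacillin-tazobactam 4 μg/mL: ≥ 2 μg/mL ⇒ resistant
Minocycline 64 μg/mL: in 32–64 μg/mL → Intermediate
Amoxicillin-clavulanate (0.06 μg/mL) ≤ 0.5 μg/mL → Susceptible
Azithromycin (256 μg/mL) ≥ 2 μg/mL ⇒ Resistant

R, I, S, R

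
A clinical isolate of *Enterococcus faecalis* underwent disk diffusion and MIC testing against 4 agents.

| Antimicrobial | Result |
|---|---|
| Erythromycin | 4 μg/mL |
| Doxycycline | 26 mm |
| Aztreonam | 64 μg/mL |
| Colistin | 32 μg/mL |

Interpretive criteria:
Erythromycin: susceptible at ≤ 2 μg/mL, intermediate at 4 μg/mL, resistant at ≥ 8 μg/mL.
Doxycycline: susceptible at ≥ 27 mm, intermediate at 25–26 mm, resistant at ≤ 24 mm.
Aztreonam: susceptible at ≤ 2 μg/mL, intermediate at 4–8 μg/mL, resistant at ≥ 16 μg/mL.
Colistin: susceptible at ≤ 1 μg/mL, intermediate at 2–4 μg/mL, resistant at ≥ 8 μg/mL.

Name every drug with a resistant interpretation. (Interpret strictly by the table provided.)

aztreonam, colistin

Erythromycin 4 μg/mL: = 4 μg/mL — intermediate
Doxycycline 26 mm: in 25–26 mm ⇒ intermediate
Aztreonam: 64 μg/mL is ≥ 16 μg/mL ⇒ resistant
Colistin 32 μg/mL: ≥ 8 μg/mL → R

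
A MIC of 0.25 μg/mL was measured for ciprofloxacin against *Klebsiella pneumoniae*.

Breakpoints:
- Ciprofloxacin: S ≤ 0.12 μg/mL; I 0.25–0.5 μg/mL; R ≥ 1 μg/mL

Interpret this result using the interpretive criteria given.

Intermediate

Ciprofloxacin: 0.25 μg/mL is in 0.25–0.5 μg/mL — intermediate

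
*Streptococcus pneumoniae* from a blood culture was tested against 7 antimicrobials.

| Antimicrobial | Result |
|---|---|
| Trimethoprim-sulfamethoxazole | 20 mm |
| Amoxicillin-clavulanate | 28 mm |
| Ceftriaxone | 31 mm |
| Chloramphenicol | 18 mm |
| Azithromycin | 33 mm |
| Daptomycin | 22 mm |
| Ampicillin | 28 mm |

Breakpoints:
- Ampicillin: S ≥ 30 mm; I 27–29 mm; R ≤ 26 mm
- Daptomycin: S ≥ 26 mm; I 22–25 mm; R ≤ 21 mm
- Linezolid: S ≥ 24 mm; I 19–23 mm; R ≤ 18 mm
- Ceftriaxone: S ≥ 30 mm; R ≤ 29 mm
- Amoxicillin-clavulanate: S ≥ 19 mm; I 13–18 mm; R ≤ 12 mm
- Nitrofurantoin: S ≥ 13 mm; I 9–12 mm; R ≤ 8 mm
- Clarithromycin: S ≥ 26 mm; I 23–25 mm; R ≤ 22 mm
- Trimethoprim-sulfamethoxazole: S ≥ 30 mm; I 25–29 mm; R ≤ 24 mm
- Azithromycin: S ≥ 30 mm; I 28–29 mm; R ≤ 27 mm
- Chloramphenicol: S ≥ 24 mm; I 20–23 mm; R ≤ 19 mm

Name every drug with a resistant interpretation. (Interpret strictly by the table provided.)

Trimethoprim-sulfamethoxazole: 20 mm is ≤ 24 mm → resistant
Amoxicillin-clavulanate (28 mm) ≥ 19 mm — Susceptible
Ceftriaxone: 31 mm is ≥ 30 mm ⇒ S
Chloramphenicol 18 mm: ≤ 19 mm — R
Azithromycin: 33 mm is ≥ 30 mm ⇒ susceptible
Daptomycin 22 mm: in 22–25 mm — intermediate
Ampicillin: 28 mm is in 27–29 mm → intermediate

trimethoprim-sulfamethoxazole, chloramphenicol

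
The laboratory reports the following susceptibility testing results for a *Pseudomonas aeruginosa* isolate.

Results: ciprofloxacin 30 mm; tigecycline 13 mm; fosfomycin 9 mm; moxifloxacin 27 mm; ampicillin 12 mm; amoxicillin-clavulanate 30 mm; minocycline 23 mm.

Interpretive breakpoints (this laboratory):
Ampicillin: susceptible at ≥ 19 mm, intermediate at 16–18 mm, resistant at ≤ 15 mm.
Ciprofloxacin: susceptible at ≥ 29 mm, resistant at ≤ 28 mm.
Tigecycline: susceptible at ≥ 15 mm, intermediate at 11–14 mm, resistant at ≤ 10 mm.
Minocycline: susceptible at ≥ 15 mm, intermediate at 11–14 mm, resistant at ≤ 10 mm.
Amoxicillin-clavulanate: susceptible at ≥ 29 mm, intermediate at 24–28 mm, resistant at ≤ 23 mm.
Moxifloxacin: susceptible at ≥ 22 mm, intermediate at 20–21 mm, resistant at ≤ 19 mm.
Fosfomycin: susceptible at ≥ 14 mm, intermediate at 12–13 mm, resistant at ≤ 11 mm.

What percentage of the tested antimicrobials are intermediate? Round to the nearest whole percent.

14%

Ciprofloxacin (30 mm) ≥ 29 mm — susceptible
Tigecycline (13 mm) in 11–14 mm — I
Fosfomycin 9 mm: ≤ 11 mm → Resistant
Moxifloxacin: 27 mm is ≥ 22 mm — Susceptible
Ampicillin 12 mm: ≤ 15 mm — resistant
Amoxicillin-clavulanate (30 mm) ≥ 29 mm → S
Minocycline: 23 mm is ≥ 15 mm — Susceptible
Intermediate: 1/7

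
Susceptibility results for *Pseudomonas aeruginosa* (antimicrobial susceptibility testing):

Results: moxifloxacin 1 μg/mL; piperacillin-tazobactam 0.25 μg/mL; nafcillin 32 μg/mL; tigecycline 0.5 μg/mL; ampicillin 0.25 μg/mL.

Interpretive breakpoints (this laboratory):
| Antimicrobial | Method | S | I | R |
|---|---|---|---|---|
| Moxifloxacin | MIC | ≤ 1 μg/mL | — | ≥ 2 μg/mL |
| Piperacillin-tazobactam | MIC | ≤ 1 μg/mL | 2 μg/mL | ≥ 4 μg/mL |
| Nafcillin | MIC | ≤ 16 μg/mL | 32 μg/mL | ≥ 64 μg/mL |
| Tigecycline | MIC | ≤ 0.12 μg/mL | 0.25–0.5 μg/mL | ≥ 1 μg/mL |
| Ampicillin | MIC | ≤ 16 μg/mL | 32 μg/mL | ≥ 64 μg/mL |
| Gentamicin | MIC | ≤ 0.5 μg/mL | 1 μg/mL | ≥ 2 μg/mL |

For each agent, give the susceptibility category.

S, S, I, I, S

Moxifloxacin (1 μg/mL) ≤ 1 μg/mL → susceptible
Piperacillin-tazobactam: 0.25 μg/mL is ≤ 1 μg/mL → Susceptible
Nafcillin 32 μg/mL: = 32 μg/mL ⇒ Intermediate
Tigecycline (0.5 μg/mL) in 0.25–0.5 μg/mL ⇒ Intermediate
Ampicillin (0.25 μg/mL) ≤ 16 μg/mL ⇒ susceptible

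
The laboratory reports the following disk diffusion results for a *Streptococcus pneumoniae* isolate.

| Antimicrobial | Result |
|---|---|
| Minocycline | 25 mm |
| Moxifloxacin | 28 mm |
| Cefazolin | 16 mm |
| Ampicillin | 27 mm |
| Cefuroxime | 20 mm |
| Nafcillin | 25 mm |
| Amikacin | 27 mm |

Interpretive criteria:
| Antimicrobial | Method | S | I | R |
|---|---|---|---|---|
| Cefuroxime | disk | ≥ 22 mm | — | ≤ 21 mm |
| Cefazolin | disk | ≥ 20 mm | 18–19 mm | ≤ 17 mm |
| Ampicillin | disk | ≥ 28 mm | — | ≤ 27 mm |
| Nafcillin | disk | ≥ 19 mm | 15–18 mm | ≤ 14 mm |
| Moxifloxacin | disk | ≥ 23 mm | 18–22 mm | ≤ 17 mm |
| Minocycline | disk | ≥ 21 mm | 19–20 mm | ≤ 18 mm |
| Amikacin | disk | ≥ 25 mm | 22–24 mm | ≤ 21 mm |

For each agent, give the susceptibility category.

S, S, R, R, R, S, S

Minocycline 25 mm: ≥ 21 mm — susceptible
Moxifloxacin: 28 mm is ≥ 23 mm — S
Cefazolin 16 mm: ≤ 17 mm — R
Ampicillin (27 mm) ≤ 27 mm → R
Cefuroxime: 20 mm is ≤ 21 mm — R
Nafcillin (25 mm) ≥ 19 mm ⇒ Susceptible
Amikacin 27 mm: ≥ 25 mm → susceptible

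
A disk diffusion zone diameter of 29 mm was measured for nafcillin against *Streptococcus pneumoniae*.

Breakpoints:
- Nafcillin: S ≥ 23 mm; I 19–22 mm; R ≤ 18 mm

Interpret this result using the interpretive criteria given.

S

Nafcillin 29 mm: ≥ 23 mm — Susceptible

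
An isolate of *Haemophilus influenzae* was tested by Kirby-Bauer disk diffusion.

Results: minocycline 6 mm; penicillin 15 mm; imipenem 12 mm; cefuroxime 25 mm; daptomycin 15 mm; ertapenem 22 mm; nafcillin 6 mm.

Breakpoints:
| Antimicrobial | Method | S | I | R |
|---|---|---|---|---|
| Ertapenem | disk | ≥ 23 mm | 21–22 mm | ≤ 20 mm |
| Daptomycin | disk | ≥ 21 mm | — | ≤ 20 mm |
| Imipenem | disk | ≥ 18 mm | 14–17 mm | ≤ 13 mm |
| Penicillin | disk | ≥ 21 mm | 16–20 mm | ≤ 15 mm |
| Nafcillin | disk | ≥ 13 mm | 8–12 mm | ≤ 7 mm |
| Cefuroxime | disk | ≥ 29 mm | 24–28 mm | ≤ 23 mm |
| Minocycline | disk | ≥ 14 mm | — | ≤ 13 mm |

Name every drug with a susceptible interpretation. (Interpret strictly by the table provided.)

none

Minocycline (6 mm) ≤ 13 mm ⇒ resistant
Penicillin: 15 mm is ≤ 15 mm — Resistant
Imipenem (12 mm) ≤ 13 mm → Resistant
Cefuroxime 25 mm: in 24–28 mm — intermediate
Daptomycin 15 mm: ≤ 20 mm ⇒ R
Ertapenem 22 mm: in 21–22 mm → intermediate
Nafcillin: 6 mm is ≤ 7 mm ⇒ Resistant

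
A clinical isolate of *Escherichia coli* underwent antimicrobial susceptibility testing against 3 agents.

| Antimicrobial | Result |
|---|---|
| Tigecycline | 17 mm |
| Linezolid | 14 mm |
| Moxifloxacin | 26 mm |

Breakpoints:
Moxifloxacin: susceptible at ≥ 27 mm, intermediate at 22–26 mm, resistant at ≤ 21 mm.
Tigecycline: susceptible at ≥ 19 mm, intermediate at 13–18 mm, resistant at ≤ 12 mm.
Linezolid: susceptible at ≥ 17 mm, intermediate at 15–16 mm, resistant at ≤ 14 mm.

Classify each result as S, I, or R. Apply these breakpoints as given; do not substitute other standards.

Tigecycline: 17 mm is in 13–18 mm ⇒ intermediate
Linezolid (14 mm) ≤ 14 mm — R
Moxifloxacin (26 mm) in 22–26 mm — intermediate

I, R, I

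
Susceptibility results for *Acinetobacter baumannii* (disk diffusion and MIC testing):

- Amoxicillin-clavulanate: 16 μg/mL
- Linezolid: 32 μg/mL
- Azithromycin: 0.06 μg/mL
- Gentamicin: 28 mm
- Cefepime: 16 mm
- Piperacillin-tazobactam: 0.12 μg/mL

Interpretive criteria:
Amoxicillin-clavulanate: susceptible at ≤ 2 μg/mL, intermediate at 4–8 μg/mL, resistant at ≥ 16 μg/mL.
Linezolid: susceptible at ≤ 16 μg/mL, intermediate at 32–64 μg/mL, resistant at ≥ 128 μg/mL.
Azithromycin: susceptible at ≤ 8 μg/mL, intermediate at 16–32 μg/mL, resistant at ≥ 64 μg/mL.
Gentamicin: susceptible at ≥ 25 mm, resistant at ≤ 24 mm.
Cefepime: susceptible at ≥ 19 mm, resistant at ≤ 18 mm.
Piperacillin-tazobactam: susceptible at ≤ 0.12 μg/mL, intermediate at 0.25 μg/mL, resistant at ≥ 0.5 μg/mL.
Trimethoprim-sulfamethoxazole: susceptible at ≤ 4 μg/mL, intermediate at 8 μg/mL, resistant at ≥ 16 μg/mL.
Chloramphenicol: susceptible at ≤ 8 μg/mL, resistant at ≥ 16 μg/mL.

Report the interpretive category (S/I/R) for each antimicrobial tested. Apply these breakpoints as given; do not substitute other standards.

R, I, S, S, R, S

Amoxicillin-clavulanate: 16 μg/mL is ≥ 16 μg/mL — resistant
Linezolid (32 μg/mL) in 32–64 μg/mL → Intermediate
Azithromycin 0.06 μg/mL: ≤ 8 μg/mL — Susceptible
Gentamicin (28 mm) ≥ 25 mm — S
Cefepime: 16 mm is ≤ 18 mm → R
Piperacillin-tazobactam 0.12 μg/mL: ≤ 0.12 μg/mL ⇒ S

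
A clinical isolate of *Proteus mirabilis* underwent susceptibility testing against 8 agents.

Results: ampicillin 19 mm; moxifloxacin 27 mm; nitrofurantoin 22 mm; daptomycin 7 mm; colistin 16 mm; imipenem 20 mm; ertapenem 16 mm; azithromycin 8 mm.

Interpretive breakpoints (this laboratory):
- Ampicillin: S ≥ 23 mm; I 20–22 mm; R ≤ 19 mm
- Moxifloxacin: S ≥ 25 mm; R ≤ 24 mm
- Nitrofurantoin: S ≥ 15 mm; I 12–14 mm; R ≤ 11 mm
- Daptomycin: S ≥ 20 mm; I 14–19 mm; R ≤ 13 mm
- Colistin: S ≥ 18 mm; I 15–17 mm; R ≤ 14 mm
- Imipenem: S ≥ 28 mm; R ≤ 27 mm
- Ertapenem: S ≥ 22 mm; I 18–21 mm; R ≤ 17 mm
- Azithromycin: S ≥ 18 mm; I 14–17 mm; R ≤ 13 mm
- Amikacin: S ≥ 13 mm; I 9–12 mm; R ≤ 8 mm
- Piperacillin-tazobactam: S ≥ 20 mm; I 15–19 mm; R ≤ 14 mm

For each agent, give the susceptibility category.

R, S, S, R, I, R, R, R

Ampicillin (19 mm) ≤ 19 mm → R
Moxifloxacin 27 mm: ≥ 25 mm ⇒ susceptible
Nitrofurantoin: 22 mm is ≥ 15 mm → S
Daptomycin: 7 mm is ≤ 13 mm — resistant
Colistin 16 mm: in 15–17 mm ⇒ Intermediate
Imipenem (20 mm) ≤ 27 mm ⇒ resistant
Ertapenem: 16 mm is ≤ 17 mm — resistant
Azithromycin 8 mm: ≤ 13 mm → resistant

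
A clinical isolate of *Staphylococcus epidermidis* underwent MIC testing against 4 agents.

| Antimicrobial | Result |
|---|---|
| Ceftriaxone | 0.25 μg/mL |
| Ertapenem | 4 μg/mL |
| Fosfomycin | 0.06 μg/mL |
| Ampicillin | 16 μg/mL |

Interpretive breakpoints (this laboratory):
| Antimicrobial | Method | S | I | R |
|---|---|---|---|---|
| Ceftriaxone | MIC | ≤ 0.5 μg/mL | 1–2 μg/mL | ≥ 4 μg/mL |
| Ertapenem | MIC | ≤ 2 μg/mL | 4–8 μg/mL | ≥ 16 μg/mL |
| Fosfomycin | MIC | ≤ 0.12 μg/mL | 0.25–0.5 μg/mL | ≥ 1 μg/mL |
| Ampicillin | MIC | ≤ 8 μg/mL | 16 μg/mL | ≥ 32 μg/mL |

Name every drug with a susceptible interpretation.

ceftriaxone, fosfomycin

Ceftriaxone 0.25 μg/mL: ≤ 0.5 μg/mL ⇒ Susceptible
Ertapenem 4 μg/mL: in 4–8 μg/mL — Intermediate
Fosfomycin (0.06 μg/mL) ≤ 0.12 μg/mL ⇒ Susceptible
Ampicillin 16 μg/mL: = 16 μg/mL → intermediate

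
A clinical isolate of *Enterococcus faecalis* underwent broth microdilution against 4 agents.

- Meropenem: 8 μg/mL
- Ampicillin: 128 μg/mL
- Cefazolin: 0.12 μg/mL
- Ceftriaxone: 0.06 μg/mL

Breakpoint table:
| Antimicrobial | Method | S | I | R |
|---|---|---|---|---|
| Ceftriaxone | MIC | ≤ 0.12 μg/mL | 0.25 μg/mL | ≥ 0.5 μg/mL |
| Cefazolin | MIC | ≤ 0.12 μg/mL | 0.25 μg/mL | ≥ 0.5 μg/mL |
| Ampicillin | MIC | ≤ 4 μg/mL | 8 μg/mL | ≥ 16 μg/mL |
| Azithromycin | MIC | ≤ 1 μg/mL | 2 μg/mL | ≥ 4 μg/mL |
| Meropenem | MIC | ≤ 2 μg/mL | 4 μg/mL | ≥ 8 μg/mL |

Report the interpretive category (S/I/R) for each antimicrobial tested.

R, R, S, S

Meropenem: 8 μg/mL is ≥ 8 μg/mL — R
Ampicillin: 128 μg/mL is ≥ 16 μg/mL — Resistant
Cefazolin (0.12 μg/mL) ≤ 0.12 μg/mL — susceptible
Ceftriaxone: 0.06 μg/mL is ≤ 0.12 μg/mL ⇒ susceptible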